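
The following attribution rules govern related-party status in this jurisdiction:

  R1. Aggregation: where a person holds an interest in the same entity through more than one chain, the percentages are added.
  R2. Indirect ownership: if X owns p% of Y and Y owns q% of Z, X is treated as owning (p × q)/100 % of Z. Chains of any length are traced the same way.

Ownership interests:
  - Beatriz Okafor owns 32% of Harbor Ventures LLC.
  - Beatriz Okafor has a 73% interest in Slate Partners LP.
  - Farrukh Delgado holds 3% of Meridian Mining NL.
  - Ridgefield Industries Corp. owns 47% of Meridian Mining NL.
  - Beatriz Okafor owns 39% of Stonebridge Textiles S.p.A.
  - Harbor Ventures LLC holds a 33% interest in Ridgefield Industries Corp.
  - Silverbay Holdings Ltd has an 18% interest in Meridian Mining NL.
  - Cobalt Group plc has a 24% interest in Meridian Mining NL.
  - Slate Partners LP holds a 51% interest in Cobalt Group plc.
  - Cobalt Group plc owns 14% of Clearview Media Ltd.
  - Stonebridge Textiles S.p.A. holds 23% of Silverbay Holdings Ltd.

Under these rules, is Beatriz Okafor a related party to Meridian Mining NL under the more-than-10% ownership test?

Chain via Slate Partners LP → Cobalt Group plc (R2): 73% × 51% × 24% = 8.9352% of Meridian Mining NL.
Chain via Harbor Ventures LLC → Ridgefield Industries Corp. (R2): 32% × 33% × 47% = 4.9632% of Meridian Mining NL.
Chain via Stonebridge Textiles S.p.A. → Silverbay Holdings Ltd (R2): 39% × 23% × 18% = 1.6146% of Meridian Mining NL.
Aggregating (R1): 8.9352% + 4.9632% + 1.6146% = 15.513%.
15.513% exceeds the 10% threshold, so Beatriz is a related party to Meridian Mining NL.

Yes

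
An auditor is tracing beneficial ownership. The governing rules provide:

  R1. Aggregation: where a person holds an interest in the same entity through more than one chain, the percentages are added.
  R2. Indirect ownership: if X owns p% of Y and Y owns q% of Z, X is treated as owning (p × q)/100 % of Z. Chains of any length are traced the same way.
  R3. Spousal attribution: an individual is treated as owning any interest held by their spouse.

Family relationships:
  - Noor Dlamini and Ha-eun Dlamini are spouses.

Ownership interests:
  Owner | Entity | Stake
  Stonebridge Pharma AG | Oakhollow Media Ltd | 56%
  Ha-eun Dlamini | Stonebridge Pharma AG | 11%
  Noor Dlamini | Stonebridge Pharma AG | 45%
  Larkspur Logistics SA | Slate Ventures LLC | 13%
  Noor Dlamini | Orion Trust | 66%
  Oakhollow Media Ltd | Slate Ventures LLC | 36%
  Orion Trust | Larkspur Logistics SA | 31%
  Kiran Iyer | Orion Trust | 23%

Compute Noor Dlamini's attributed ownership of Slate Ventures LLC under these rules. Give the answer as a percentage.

By spousal attribution (R3), Noor Dlamini is treated as also owning Ha-eun Dlamini's interest in Stonebridge Pharma AG, giving 45% + 11% = 56%.
Chain via Orion Trust → Larkspur Logistics SA (R2): 66% × 31% × 13% = 2.6598% of Slate Ventures LLC.
Chain via Stonebridge Pharma AG → Oakhollow Media Ltd (R2): 56% × 56% × 36% = 11.2896% of Slate Ventures LLC.
Aggregating (R1): 2.6598% + 11.2896% = 13.9494%.

13.9494%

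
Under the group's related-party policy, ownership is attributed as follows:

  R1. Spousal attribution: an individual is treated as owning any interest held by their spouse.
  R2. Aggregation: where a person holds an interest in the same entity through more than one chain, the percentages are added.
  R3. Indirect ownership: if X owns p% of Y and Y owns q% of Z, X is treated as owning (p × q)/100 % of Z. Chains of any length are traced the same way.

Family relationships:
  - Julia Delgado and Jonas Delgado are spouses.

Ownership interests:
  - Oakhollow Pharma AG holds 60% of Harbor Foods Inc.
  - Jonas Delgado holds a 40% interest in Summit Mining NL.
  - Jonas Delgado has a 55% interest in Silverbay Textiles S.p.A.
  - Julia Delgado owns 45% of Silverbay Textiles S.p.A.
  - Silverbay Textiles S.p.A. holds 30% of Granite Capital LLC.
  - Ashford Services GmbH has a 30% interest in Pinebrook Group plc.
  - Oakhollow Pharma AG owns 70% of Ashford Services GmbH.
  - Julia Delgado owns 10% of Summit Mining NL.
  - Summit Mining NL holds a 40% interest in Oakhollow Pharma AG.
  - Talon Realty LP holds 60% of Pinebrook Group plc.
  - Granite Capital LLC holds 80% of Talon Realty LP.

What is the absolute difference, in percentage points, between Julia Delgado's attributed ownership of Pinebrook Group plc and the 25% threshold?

By spousal attribution (R1), Julia Delgado is treated as also owning Jonas Delgado's interest in Silverbay Textiles S.p.A, giving 45% + 55% = 100%.
By spousal attribution (R1), Julia Delgado is treated as also owning Jonas Delgado's interest in Summit Mining NL, giving 10% + 40% = 50%.
Chain via Silverbay Textiles S.p.A. → Granite Capital LLC → Talon Realty LP (R3): 100% × 30% × 80% × 60% = 14.4% of Pinebrook Group plc.
Chain via Summit Mining NL → Oakhollow Pharma AG → Ashford Services GmbH (R3): 50% × 40% × 70% × 30% = 4.2% of Pinebrook Group plc.
Aggregating (R2): 14.4% + 4.2% = 18.6%.
18.6% falls short of the 25% threshold by 6.4 percentage points.

6.4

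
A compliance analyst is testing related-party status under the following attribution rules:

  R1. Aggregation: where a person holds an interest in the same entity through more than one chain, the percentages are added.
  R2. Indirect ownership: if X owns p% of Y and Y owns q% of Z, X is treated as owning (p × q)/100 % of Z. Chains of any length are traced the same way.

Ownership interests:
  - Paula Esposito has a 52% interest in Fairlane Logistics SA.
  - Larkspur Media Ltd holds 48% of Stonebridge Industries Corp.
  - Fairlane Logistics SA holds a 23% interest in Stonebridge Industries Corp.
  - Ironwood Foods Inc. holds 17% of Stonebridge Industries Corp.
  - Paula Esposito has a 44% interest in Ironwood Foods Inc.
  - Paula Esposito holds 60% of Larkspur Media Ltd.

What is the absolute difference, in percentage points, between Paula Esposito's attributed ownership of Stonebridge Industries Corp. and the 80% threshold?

31.76

Chain via Larkspur Media Ltd (R2): 60% × 48% = 28.8% of Stonebridge Industries Corp.
Chain via Ironwood Foods Inc. (R2): 44% × 17% = 7.48% of Stonebridge Industries Corp.
Chain via Fairlane Logistics SA (R2): 52% × 23% = 11.96% of Stonebridge Industries Corp.
Aggregating (R1): 28.8% + 7.48% + 11.96% = 48.24%.
48.24% falls short of the 80% threshold by 31.76 percentage points.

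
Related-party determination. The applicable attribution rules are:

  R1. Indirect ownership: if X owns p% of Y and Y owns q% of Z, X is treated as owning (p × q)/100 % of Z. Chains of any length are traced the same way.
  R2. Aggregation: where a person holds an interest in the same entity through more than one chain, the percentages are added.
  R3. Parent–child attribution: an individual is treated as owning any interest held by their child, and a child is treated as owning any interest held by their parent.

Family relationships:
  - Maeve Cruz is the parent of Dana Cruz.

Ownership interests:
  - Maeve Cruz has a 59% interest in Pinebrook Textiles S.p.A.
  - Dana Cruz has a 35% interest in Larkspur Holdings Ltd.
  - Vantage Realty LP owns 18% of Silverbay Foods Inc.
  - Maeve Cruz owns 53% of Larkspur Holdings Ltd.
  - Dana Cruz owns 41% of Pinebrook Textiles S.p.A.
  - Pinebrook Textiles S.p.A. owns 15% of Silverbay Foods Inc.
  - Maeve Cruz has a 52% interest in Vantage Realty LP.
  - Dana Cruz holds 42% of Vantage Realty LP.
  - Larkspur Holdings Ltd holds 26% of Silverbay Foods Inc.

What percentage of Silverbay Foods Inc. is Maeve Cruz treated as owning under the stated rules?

54.8%

By parent–child attribution (R3), Maeve Cruz is treated as also owning Dana Cruz's interest in Pinebrook Textiles S.p.A, giving 59% + 41% = 100%.
By parent–child attribution (R3), Maeve Cruz is treated as also owning Dana Cruz's interest in Vantage Realty LP, giving 52% + 42% = 94%.
By parent–child attribution (R3), Maeve Cruz is treated as also owning Dana Cruz's interest in Larkspur Holdings Ltd, giving 53% + 35% = 88%.
Chain via Pinebrook Textiles S.p.A. (R1): 100% × 15% = 15% of Silverbay Foods Inc.
Chain via Vantage Realty LP (R1): 94% × 18% = 16.92% of Silverbay Foods Inc.
Chain via Larkspur Holdings Ltd (R1): 88% × 26% = 22.88% of Silverbay Foods Inc.
Aggregating (R2): 15% + 16.92% + 22.88% = 54.8%.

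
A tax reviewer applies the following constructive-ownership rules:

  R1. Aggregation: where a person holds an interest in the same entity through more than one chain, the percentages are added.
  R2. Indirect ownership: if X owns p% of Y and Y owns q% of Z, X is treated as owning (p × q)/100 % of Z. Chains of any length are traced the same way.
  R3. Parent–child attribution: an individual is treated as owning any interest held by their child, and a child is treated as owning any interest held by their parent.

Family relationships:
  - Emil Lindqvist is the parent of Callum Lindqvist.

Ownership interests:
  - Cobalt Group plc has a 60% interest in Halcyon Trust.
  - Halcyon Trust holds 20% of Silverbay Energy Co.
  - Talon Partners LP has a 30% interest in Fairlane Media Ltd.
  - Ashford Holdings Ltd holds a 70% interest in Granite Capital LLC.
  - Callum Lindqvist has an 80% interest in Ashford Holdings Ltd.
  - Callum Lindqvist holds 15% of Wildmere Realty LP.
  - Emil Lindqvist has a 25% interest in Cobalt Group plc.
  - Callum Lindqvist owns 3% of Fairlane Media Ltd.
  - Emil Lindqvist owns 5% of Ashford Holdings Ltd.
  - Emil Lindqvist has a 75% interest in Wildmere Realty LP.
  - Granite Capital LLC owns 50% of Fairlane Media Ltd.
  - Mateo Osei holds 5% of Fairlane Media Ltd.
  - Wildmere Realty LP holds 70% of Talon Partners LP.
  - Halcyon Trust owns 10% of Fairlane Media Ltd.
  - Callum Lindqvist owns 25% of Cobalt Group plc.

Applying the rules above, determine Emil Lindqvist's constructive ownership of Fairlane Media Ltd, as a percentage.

By parent–child attribution (R3), Emil Lindqvist is treated as also owning Callum Lindqvist's interest in Wildmere Realty LP, giving 75% + 15% = 90%.
By parent–child attribution (R3), Emil Lindqvist is treated as also owning Callum Lindqvist's interest in Ashford Holdings Ltd, giving 5% + 80% = 85%.
By parent–child attribution (R3), Emil Lindqvist is treated as also owning Callum Lindqvist's interest in Cobalt Group plc, giving 25% + 25% = 50%.
By parent–child attribution (R3), Emil Lindqvist is treated as owning Callum Lindqvist's 3% interest in Fairlane Media Ltd.
Chain via Wildmere Realty LP → Talon Partners LP (R2): 90% × 70% × 30% = 18.9% of Fairlane Media Ltd.
Chain via Ashford Holdings Ltd → Granite Capital LLC (R2): 85% × 70% × 50% = 29.75% of Fairlane Media Ltd.
Chain via Cobalt Group plc → Halcyon Trust (R2): 50% × 60% × 10% = 3% of Fairlane Media Ltd.
Direct interest in Fairlane Media Ltd: 3%.
Aggregating (R1): 18.9% + 29.75% + 3% + 3% = 54.65%.

54.65%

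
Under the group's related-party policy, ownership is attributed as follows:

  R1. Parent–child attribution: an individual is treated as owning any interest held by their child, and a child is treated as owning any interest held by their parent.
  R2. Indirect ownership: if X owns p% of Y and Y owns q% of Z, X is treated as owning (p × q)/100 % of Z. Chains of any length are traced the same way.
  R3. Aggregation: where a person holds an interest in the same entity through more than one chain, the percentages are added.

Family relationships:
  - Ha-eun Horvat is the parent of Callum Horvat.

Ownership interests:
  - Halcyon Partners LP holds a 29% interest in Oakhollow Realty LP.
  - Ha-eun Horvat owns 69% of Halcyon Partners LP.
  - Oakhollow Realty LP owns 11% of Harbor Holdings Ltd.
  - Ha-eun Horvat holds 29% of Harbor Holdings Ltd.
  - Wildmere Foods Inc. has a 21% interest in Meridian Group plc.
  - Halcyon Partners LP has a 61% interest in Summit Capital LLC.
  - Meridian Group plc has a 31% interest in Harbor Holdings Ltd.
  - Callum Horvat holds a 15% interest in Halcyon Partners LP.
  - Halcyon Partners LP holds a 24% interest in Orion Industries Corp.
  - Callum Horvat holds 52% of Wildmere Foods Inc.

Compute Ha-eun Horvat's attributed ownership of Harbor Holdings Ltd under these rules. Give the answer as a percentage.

By parent–child attribution (R1), Ha-eun Horvat is treated as also owning Callum Horvat's interest in Halcyon Partners LP, giving 69% + 15% = 84%.
By parent–child attribution (R1), Ha-eun Horvat is treated as owning Callum Horvat's 52% interest in Wildmere Foods Inc.
Chain via Halcyon Partners LP → Oakhollow Realty LP (R2): 84% × 29% × 11% = 2.6796% of Harbor Holdings Ltd.
Direct interest in Harbor Holdings Ltd: 29%.
Chain via Wildmere Foods Inc. → Meridian Group plc (R2): 52% × 21% × 31% = 3.3852% of Harbor Holdings Ltd.
Aggregating (R3): 2.6796% + 29% + 3.3852% = 35.0648%.

35.0648%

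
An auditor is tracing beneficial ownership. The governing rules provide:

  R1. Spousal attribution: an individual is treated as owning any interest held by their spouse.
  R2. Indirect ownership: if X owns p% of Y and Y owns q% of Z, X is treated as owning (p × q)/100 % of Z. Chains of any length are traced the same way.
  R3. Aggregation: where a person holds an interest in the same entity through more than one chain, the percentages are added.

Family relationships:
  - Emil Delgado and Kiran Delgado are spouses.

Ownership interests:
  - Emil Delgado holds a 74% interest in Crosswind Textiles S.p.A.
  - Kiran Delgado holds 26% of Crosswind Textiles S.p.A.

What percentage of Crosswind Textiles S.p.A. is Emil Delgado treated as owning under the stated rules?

100%

By spousal attribution (R1), Emil Delgado is treated as also owning Kiran Delgado's interest in Crosswind Textiles S.p.A, giving 74% + 26% = 100%.
Direct interest in Crosswind Textiles S.p.A: 100%.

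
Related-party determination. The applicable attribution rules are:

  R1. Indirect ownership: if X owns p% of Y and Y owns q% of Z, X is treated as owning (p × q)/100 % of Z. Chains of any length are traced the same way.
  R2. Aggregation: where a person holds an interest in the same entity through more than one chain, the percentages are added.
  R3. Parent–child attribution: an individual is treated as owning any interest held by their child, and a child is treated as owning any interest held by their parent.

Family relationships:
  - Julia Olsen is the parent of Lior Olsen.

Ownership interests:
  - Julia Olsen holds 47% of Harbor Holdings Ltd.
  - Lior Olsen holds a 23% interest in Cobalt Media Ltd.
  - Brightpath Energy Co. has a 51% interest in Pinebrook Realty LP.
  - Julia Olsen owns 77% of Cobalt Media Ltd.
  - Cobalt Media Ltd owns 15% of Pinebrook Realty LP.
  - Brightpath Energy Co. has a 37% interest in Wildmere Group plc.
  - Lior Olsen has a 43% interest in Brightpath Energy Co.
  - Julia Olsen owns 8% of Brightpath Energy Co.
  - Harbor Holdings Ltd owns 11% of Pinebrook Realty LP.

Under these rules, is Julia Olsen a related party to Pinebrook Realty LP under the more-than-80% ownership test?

No

By parent–child attribution (R3), Julia Olsen is treated as also owning Lior Olsen's interest in Cobalt Media Ltd, giving 77% + 23% = 100%.
By parent–child attribution (R3), Julia Olsen is treated as also owning Lior Olsen's interest in Brightpath Energy Co, giving 8% + 43% = 51%.
Chain via Cobalt Media Ltd (R1): 100% × 15% = 15% of Pinebrook Realty LP.
Chain via Brightpath Energy Co. (R1): 51% × 51% = 26.01% of Pinebrook Realty LP.
Chain via Harbor Holdings Ltd (R1): 47% × 11% = 5.17% of Pinebrook Realty LP.
Aggregating (R2): 15% + 26.01% + 5.17% = 46.18%.
46.18% does not exceed the 80% threshold, so Julia is not a related party to Pinebrook Realty LP.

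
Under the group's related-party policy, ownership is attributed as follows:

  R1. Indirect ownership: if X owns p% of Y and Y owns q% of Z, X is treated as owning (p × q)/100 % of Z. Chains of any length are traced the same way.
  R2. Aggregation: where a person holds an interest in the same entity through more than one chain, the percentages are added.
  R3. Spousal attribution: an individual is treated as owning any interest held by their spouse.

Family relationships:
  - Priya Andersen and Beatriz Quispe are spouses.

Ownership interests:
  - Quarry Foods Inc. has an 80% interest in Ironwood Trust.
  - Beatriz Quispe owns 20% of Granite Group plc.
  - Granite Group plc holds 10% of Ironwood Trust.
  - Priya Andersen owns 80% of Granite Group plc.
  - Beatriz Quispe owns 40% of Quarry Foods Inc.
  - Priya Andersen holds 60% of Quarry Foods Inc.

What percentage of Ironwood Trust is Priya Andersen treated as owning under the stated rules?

By spousal attribution (R3), Priya Andersen is treated as also owning Beatriz Quispe's interest in Granite Group plc, giving 80% + 20% = 100%.
By spousal attribution (R3), Priya Andersen is treated as also owning Beatriz Quispe's interest in Quarry Foods Inc, giving 60% + 40% = 100%.
Chain via Granite Group plc (R1): 100% × 10% = 10% of Ironwood Trust.
Chain via Quarry Foods Inc. (R1): 100% × 80% = 80% of Ironwood Trust.
Aggregating (R2): 10% + 80% = 90%.

90%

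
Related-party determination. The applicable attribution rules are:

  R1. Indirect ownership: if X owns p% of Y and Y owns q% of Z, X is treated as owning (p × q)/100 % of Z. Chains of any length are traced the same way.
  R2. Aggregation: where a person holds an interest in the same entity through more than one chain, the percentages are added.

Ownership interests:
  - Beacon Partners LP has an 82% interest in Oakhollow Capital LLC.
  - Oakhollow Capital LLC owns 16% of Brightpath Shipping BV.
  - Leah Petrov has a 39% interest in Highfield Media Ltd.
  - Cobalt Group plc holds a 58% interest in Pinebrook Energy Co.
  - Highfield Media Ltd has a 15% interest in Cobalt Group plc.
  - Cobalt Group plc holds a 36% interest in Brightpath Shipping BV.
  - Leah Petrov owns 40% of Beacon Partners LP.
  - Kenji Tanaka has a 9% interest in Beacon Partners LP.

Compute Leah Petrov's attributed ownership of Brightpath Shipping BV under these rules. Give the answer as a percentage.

7.354%

Chain via Highfield Media Ltd → Cobalt Group plc (R1): 39% × 15% × 36% = 2.106% of Brightpath Shipping BV.
Chain via Beacon Partners LP → Oakhollow Capital LLC (R1): 40% × 82% × 16% = 5.248% of Brightpath Shipping BV.
Aggregating (R2): 2.106% + 5.248% = 7.354%.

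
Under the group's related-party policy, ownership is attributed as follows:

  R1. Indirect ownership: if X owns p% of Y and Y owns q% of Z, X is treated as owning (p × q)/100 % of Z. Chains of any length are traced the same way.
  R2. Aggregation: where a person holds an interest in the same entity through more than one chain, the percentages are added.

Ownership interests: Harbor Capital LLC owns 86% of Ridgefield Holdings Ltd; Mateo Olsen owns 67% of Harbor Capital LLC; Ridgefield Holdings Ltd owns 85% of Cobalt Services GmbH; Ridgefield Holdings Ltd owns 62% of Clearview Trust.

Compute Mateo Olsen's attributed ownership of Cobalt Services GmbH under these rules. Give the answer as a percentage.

48.977%

Chain via Harbor Capital LLC → Ridgefield Holdings Ltd (R1): 67% × 86% × 85% = 48.977% of Cobalt Services GmbH.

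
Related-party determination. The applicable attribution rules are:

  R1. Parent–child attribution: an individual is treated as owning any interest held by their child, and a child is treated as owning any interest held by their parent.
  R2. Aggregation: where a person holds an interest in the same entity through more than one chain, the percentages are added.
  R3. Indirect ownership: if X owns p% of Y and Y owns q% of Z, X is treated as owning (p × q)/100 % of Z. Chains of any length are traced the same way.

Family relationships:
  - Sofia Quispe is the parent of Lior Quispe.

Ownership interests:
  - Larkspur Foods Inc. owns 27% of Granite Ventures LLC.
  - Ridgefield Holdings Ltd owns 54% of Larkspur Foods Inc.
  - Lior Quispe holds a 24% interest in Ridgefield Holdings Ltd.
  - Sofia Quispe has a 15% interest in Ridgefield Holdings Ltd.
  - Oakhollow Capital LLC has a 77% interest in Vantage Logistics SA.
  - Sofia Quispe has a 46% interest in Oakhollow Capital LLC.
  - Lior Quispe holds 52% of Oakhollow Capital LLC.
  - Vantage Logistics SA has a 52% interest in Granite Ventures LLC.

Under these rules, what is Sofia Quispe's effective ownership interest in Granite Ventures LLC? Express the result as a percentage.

By parent–child attribution (R1), Sofia Quispe is treated as also owning Lior Quispe's interest in Ridgefield Holdings Ltd, giving 15% + 24% = 39%.
By parent–child attribution (R1), Sofia Quispe is treated as also owning Lior Quispe's interest in Oakhollow Capital LLC, giving 46% + 52% = 98%.
Chain via Ridgefield Holdings Ltd → Larkspur Foods Inc. (R3): 39% × 54% × 27% = 5.6862% of Granite Ventures LLC.
Chain via Oakhollow Capital LLC → Vantage Logistics SA (R3): 98% × 77% × 52% = 39.2392% of Granite Ventures LLC.
Aggregating (R2): 5.6862% + 39.2392% = 44.9254%.

44.9254%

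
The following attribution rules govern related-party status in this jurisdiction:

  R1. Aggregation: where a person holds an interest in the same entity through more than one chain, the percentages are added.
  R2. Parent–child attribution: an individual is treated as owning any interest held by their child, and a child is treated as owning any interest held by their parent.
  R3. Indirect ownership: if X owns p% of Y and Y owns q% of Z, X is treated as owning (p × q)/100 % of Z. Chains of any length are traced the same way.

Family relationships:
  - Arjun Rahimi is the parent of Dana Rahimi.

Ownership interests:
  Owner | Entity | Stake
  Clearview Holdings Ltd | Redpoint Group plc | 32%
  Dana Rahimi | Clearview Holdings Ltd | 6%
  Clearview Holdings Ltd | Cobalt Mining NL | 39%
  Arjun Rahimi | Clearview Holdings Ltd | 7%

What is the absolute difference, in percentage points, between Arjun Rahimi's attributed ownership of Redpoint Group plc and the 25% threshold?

By parent–child attribution (R2), Arjun Rahimi is treated as also owning Dana Rahimi's interest in Clearview Holdings Ltd, giving 7% + 6% = 13%.
Chain via Clearview Holdings Ltd (R3): 13% × 32% = 4.16% of Redpoint Group plc.
4.16% falls short of the 25% threshold by 20.84 percentage points.

20.84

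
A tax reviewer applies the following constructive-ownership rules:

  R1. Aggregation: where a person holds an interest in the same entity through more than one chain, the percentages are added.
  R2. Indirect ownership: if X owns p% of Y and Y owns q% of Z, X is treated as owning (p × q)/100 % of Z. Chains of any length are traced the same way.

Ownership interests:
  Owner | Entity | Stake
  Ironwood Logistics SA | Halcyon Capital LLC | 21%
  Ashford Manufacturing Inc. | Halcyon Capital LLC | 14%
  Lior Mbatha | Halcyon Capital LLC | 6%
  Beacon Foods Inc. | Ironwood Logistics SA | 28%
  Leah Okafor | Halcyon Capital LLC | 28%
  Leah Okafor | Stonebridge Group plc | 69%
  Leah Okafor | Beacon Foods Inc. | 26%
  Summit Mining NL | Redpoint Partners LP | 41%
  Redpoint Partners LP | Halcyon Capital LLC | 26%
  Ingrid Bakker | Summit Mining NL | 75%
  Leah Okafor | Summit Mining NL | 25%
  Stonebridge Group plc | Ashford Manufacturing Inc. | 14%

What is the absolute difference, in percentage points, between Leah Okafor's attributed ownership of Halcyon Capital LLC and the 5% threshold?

28.5462

Chain via Beacon Foods Inc. → Ironwood Logistics SA (R2): 26% × 28% × 21% = 1.5288% of Halcyon Capital LLC.
Chain via Summit Mining NL → Redpoint Partners LP (R2): 25% × 41% × 26% = 2.665% of Halcyon Capital LLC.
Chain via Stonebridge Group plc → Ashford Manufacturing Inc. (R2): 69% × 14% × 14% = 1.3524% of Halcyon Capital LLC.
Direct interest in Halcyon Capital LLC: 28%.
Aggregating (R1): 1.5288% + 2.665% + 1.3524% + 28% = 33.5462%.
33.5462% exceeds the 5% threshold by 28.5462 percentage points.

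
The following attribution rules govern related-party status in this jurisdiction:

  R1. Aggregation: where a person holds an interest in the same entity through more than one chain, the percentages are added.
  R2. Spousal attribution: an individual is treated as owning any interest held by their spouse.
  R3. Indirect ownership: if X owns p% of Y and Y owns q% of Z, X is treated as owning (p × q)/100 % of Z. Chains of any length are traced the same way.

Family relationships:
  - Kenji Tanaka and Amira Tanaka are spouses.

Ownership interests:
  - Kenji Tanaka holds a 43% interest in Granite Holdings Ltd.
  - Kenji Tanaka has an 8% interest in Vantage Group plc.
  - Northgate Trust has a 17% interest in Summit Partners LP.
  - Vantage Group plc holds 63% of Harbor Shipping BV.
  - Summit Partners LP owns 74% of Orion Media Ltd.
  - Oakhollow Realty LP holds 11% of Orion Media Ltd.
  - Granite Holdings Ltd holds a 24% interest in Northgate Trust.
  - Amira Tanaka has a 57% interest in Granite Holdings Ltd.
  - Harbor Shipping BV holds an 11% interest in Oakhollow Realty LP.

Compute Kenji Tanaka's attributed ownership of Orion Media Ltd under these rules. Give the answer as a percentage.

By spousal attribution (R2), Kenji Tanaka is treated as also owning Amira Tanaka's interest in Granite Holdings Ltd, giving 43% + 57% = 100%.
Chain via Vantage Group plc → Harbor Shipping BV → Oakhollow Realty LP (R3): 8% × 63% × 11% × 11% = 0.060984% of Orion Media Ltd.
Chain via Granite Holdings Ltd → Northgate Trust → Summit Partners LP (R3): 100% × 24% × 17% × 74% = 3.0192% of Orion Media Ltd.
Aggregating (R1): 0.060984% + 3.0192% = 3.080184%.

3.080184%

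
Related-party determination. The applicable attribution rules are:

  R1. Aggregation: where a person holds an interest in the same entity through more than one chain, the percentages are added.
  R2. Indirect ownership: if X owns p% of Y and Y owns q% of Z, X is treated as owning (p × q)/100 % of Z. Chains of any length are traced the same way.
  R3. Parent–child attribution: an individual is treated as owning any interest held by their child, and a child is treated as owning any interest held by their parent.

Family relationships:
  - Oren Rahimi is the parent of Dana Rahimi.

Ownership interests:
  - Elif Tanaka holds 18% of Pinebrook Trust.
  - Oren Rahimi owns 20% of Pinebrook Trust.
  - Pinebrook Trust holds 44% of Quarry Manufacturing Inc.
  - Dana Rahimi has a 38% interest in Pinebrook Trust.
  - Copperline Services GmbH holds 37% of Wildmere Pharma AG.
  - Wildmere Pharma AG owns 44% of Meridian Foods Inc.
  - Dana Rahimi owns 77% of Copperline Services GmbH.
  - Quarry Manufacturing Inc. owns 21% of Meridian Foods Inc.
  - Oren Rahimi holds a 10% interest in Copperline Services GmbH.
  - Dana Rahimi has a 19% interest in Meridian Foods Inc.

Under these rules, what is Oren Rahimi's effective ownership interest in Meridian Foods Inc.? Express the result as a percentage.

By parent–child attribution (R3), Oren Rahimi is treated as also owning Dana Rahimi's interest in Pinebrook Trust, giving 20% + 38% = 58%.
By parent–child attribution (R3), Oren Rahimi is treated as also owning Dana Rahimi's interest in Copperline Services GmbH, giving 10% + 77% = 87%.
By parent–child attribution (R3), Oren Rahimi is treated as owning Dana Rahimi's 19% interest in Meridian Foods Inc.
Chain via Pinebrook Trust → Quarry Manufacturing Inc. (R2): 58% × 44% × 21% = 5.3592% of Meridian Foods Inc.
Chain via Copperline Services GmbH → Wildmere Pharma AG (R2): 87% × 37% × 44% = 14.1636% of Meridian Foods Inc.
Direct interest in Meridian Foods Inc: 19%.
Aggregating (R1): 5.3592% + 14.1636% + 19% = 38.5228%.

38.5228%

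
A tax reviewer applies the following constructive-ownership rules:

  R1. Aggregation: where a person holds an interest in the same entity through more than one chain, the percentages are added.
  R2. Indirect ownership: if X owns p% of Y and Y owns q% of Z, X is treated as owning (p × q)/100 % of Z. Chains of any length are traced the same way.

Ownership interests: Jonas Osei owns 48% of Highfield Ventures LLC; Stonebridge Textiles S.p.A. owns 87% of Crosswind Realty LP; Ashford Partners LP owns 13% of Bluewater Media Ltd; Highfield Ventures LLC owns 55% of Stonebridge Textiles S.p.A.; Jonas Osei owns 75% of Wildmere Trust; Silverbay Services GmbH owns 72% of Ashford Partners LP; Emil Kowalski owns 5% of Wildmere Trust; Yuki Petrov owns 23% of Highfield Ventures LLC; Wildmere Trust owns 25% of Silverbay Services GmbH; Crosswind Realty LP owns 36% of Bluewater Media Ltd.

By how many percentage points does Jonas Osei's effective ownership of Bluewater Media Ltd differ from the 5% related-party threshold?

Chain via Highfield Ventures LLC → Stonebridge Textiles S.p.A. → Crosswind Realty LP (R2): 48% × 55% × 87% × 36% = 8.26848% of Bluewater Media Ltd.
Chain via Wildmere Trust → Silverbay Services GmbH → Ashford Partners LP (R2): 75% × 25% × 72% × 13% = 1.755% of Bluewater Media Ltd.
Aggregating (R1): 8.26848% + 1.755% = 10.02348%.
10.02348% exceeds the 5% threshold by 5.02348 percentage points.

5.02348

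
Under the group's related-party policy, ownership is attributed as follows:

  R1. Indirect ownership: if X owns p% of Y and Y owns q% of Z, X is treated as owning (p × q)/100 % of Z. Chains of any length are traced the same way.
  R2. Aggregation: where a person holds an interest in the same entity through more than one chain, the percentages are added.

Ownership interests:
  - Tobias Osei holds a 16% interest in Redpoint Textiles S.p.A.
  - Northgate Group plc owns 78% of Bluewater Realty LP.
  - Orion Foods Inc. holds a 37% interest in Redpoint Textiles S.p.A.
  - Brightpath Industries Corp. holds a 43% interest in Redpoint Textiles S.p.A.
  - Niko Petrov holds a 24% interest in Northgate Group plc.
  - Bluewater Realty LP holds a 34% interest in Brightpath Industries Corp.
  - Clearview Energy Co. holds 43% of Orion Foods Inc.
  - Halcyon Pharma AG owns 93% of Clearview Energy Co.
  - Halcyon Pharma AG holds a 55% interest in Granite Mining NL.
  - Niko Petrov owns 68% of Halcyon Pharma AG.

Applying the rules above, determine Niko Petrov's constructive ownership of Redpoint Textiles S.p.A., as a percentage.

12.798348%

Chain via Northgate Group plc → Bluewater Realty LP → Brightpath Industries Corp. (R1): 24% × 78% × 34% × 43% = 2.736864% of Redpoint Textiles S.p.A.
Chain via Halcyon Pharma AG → Clearview Energy Co. → Orion Foods Inc. (R1): 68% × 93% × 43% × 37% = 10.061484% of Redpoint Textiles S.p.A.
Aggregating (R2): 2.736864% + 10.061484% = 12.798348%.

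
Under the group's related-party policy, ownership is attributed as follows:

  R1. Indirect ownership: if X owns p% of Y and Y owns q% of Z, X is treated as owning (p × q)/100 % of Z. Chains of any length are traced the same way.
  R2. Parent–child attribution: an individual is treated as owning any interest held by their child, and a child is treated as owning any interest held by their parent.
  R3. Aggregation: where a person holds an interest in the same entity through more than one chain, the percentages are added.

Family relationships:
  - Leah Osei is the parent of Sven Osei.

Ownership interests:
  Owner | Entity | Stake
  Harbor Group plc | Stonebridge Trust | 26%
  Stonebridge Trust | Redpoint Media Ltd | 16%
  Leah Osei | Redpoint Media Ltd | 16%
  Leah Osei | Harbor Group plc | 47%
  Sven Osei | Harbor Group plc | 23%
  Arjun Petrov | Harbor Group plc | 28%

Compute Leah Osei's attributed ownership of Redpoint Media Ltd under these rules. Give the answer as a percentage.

18.912%

By parent–child attribution (R2), Leah Osei is treated as also owning Sven Osei's interest in Harbor Group plc, giving 47% + 23% = 70%.
Chain via Harbor Group plc → Stonebridge Trust (R1): 70% × 26% × 16% = 2.912% of Redpoint Media Ltd.
Direct interest in Redpoint Media Ltd: 16%.
Aggregating (R3): 2.912% + 16% = 18.912%.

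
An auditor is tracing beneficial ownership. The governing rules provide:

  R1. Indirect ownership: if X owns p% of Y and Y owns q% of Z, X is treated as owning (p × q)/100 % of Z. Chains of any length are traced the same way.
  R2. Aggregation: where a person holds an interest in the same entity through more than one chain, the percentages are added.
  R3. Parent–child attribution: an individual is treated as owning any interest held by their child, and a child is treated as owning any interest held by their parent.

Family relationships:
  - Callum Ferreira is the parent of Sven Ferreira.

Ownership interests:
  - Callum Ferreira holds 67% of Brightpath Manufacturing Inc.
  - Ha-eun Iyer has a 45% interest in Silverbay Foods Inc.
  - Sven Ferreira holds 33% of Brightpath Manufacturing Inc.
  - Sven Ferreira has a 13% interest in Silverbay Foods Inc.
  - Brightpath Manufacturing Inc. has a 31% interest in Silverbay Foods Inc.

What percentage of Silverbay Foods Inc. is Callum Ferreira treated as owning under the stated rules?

By parent–child attribution (R3), Callum Ferreira is treated as also owning Sven Ferreira's interest in Brightpath Manufacturing Inc, giving 67% + 33% = 100%.
By parent–child attribution (R3), Callum Ferreira is treated as owning Sven Ferreira's 13% interest in Silverbay Foods Inc.
Chain via Brightpath Manufacturing Inc. (R1): 100% × 31% = 31% of Silverbay Foods Inc.
Direct interest in Silverbay Foods Inc: 13%.
Aggregating (R2): 31% + 13% = 44%.

44%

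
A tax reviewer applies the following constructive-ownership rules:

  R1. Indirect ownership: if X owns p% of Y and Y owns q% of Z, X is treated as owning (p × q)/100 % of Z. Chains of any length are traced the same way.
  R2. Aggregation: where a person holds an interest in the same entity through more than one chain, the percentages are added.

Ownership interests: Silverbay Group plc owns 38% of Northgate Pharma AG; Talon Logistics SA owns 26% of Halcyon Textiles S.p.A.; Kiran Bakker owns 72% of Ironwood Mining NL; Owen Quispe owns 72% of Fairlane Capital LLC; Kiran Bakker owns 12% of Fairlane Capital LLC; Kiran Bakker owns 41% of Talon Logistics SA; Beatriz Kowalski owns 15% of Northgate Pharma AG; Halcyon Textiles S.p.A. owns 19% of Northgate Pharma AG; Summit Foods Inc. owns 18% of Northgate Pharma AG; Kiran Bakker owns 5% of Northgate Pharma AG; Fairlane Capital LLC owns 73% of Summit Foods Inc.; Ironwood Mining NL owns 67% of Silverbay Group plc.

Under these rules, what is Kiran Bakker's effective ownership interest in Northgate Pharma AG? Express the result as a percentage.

26.9334%

Chain via Ironwood Mining NL → Silverbay Group plc (R1): 72% × 67% × 38% = 18.3312% of Northgate Pharma AG.
Chain via Talon Logistics SA → Halcyon Textiles S.p.A. (R1): 41% × 26% × 19% = 2.0254% of Northgate Pharma AG.
Chain via Fairlane Capital LLC → Summit Foods Inc. (R1): 12% × 73% × 18% = 1.5768% of Northgate Pharma AG.
Direct interest in Northgate Pharma AG: 5%.
Aggregating (R2): 18.3312% + 2.0254% + 1.5768% + 5% = 26.9334%.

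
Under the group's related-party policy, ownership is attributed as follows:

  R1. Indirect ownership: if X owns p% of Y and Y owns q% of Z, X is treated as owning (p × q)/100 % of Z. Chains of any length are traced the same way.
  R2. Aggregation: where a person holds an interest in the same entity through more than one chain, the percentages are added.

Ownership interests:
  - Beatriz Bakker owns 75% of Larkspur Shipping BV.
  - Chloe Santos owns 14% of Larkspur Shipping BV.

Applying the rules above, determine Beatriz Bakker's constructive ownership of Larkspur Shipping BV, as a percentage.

75%

Direct interest in Larkspur Shipping BV: 75%.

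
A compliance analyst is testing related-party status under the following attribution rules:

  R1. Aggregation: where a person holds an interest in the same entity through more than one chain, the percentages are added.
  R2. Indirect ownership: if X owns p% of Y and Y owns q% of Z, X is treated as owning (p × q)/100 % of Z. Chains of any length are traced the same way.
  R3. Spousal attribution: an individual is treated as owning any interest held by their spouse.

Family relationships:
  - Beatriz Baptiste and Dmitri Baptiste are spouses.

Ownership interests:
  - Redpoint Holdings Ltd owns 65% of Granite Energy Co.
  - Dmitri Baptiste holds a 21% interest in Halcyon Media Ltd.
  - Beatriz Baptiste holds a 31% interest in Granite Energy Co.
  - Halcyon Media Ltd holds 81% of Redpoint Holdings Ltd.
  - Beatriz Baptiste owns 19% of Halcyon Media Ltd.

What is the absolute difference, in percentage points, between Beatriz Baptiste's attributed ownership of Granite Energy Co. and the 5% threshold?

By spousal attribution (R3), Beatriz Baptiste is treated as also owning Dmitri Baptiste's interest in Halcyon Media Ltd, giving 19% + 21% = 40%.
Chain via Halcyon Media Ltd → Redpoint Holdings Ltd (R2): 40% × 81% × 65% = 21.06% of Granite Energy Co.
Direct interest in Granite Energy Co: 31%.
Aggregating (R1): 21.06% + 31% = 52.06%.
52.06% exceeds the 5% threshold by 47.06 percentage points.

47.06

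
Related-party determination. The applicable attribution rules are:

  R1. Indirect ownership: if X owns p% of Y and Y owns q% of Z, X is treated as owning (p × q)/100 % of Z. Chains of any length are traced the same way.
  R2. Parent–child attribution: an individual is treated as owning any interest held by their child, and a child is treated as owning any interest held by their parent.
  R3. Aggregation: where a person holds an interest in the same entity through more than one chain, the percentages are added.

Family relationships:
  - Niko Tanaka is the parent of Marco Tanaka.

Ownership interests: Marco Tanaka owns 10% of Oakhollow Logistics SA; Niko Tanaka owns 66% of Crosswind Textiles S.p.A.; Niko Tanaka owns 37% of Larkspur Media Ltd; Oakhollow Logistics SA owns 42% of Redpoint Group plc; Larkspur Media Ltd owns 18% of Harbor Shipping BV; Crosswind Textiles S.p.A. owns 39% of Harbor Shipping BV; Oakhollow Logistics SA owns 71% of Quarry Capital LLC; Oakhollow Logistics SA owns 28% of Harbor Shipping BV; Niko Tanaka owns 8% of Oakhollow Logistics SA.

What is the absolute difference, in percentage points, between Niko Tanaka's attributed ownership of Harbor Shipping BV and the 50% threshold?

By parent–child attribution (R2), Niko Tanaka is treated as also owning Marco Tanaka's interest in Oakhollow Logistics SA, giving 8% + 10% = 18%.
Chain via Larkspur Media Ltd (R1): 37% × 18% = 6.66% of Harbor Shipping BV.
Chain via Oakhollow Logistics SA (R1): 18% × 28% = 5.04% of Harbor Shipping BV.
Chain via Crosswind Textiles S.p.A. (R1): 66% × 39% = 25.74% of Harbor Shipping BV.
Aggregating (R3): 6.66% + 5.04% + 25.74% = 37.44%.
37.44% falls short of the 50% threshold by 12.56 percentage points.

12.56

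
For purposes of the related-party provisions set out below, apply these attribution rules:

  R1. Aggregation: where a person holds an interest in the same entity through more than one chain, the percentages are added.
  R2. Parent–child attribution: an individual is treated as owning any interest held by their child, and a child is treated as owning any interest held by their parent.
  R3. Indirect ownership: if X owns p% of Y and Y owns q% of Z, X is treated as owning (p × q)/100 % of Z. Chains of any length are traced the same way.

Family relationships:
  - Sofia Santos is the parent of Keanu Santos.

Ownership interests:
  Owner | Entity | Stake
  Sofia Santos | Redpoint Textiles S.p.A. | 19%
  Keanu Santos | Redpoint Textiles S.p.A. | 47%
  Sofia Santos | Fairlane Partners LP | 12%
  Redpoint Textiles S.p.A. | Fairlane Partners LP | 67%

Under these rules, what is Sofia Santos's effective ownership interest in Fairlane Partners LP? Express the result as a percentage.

56.22%

By parent–child attribution (R2), Sofia Santos is treated as also owning Keanu Santos's interest in Redpoint Textiles S.p.A, giving 19% + 47% = 66%.
Chain via Redpoint Textiles S.p.A. (R3): 66% × 67% = 44.22% of Fairlane Partners LP.
Direct interest in Fairlane Partners LP: 12%.
Aggregating (R1): 44.22% + 12% = 56.22%.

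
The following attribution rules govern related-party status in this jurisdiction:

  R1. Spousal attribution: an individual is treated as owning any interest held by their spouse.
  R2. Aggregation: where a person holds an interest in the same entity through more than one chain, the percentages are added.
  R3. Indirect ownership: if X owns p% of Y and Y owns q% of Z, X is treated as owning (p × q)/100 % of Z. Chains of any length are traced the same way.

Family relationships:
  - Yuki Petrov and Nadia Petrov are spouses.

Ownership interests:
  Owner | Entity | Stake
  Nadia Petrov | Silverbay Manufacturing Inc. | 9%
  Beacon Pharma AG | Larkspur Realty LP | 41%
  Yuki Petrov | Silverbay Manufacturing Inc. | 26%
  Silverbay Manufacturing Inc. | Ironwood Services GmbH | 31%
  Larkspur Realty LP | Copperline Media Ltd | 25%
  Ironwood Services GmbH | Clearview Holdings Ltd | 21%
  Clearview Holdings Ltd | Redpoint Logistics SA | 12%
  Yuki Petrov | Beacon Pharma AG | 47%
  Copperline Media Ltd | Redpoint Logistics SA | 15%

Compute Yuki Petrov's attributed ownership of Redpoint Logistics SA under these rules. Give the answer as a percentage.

By spousal attribution (R1), Yuki Petrov is treated as also owning Nadia Petrov's interest in Silverbay Manufacturing Inc, giving 26% + 9% = 35%.
Chain via Beacon Pharma AG → Larkspur Realty LP → Copperline Media Ltd (R3): 47% × 41% × 25% × 15% = 0.722625% of Redpoint Logistics SA.
Chain via Silverbay Manufacturing Inc. → Ironwood Services GmbH → Clearview Holdings Ltd (R3): 35% × 31% × 21% × 12% = 0.27342% of Redpoint Logistics SA.
Aggregating (R2): 0.722625% + 0.27342% = 0.996045%.

0.996045%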